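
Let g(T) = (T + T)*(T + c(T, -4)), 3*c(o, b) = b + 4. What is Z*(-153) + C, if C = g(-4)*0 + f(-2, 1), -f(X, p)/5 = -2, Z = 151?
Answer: -23093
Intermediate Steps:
f(X, p) = 10 (f(X, p) = -5*(-2) = 10)
c(o, b) = 4/3 + b/3 (c(o, b) = (b + 4)/3 = (4 + b)/3 = 4/3 + b/3)
g(T) = 2*T**2 (g(T) = (T + T)*(T + (4/3 + (1/3)*(-4))) = (2*T)*(T + (4/3 - 4/3)) = (2*T)*(T + 0) = (2*T)*T = 2*T**2)
C = 10 (C = (2*(-4)**2)*0 + 10 = (2*16)*0 + 10 = 32*0 + 10 = 0 + 10 = 10)
Z*(-153) + C = 151*(-153) + 10 = -23103 + 10 = -23093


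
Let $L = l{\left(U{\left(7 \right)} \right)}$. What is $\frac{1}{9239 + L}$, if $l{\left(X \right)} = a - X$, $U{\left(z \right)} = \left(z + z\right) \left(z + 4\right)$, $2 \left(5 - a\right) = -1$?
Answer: $\frac{2}{18181} \approx 0.00011$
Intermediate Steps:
$a = \frac{11}{2}$ ($a = 5 - - \frac{1}{2} = 5 + \frac{1}{2} = \frac{11}{2} \approx 5.5$)
$U{\left(z \right)} = 2 z \left(4 + z\right)$
$l{\left(X \right)} = \frac{11}{2} - X$
$L = - \frac{297}{2}$ ($L = \frac{11}{2} - 2 \cdot 7 \left(4 + 7\right) = \frac{11}{2} - 2 \cdot 7 \cdot 11 = \frac{11}{2} - 154 = - \frac{297}{2} \approx -148.5$)
$\frac{1}{9239 + L} = \frac{1}{9239 - \frac{297}{2}} = \frac{1}{\frac{18181}{2}} = \frac{2}{18181}$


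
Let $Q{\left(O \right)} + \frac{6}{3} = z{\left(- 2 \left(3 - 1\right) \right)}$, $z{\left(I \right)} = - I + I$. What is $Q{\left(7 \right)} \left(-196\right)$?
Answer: $392$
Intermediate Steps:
$z{\left(I \right)} = 0$
$Q{\left(O \right)} = -2$ ($Q{\left(O \right)} = -2 + 0 = -2$)
$Q{\left(7 \right)} \left(-196\right) = \left(-2\right) \left(-196\right) = 392$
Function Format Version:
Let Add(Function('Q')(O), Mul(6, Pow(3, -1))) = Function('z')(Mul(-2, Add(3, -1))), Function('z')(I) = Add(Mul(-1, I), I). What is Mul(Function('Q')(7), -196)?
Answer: 392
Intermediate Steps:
Function('z')(I) = 0
Function('Q')(O) = -2 (Function('Q')(O) = Add(-2, 0) = -2)
Mul(Function('Q')(7), -196) = Mul(-2, -196) = 392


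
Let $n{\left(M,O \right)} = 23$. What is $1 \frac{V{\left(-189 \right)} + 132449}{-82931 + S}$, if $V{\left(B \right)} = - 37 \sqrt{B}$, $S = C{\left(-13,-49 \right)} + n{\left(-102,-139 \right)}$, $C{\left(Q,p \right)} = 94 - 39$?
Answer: $- \frac{132449}{82853} + \frac{111 i \sqrt{21}}{82853} \approx -1.5986 + 0.0061394 i$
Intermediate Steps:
$C{\left(Q,p \right)} = 55$ ($C{\left(Q,p \right)} = 94 - 39 = 55$)
$S = 78$ ($S = 55 + 23 = 78$)
$1 \frac{V{\left(-189 \right)} + 132449}{-82931 + S} = 1 \frac{- 37 \sqrt{-189} + 132449}{-82931 + 78} = 1 \frac{- 37 \cdot 3 i \sqrt{21} + 132449}{-82853} = 1 \left(- 111 i \sqrt{21} + 132449\right) \left(- \frac{1}{82853}\right) = 1 \left(132449 - 111 i \sqrt{21}\right) \left(- \frac{1}{82853}\right) = 1 \left(- \frac{132449}{82853} + \frac{111 i \sqrt{21}}{82853}\right) = - \frac{132449}{82853} + \frac{111 i \sqrt{21}}{82853}$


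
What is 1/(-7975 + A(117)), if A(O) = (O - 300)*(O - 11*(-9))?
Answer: -1/47503 ≈ -2.1051e-5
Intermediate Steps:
A(O) = (-300 + O)*(99 + O) (A(O) = (-300 + O)*(O + 99) = (-300 + O)*(99 + O))
1/(-7975 + A(117)) = 1/(-7975 + (-29700 + 117² - 201*117)) = 1/(-7975 + (-29700 + 13689 - 23517)) = 1/(-7975 - 39528) = 1/(-47503) = -1/47503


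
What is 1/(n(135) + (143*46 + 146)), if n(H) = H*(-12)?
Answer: 1/5104 ≈ 0.00019592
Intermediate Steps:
n(H) = -12*H
1/(n(135) + (143*46 + 146)) = 1/(-12*135 + (143*46 + 146)) = 1/(-1620 + (6578 + 146)) = 1/(-1620 + 6724) = 1/5104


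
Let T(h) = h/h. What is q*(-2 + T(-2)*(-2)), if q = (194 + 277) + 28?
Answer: -1996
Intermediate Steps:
T(h) = 1
q = 499 (q = 471 + 28 = 499)
q*(-2 + T(-2)*(-2)) = 499*(-2 + 1*(-2)) = 499*(-2 - 2) = 499*(-4) = -1996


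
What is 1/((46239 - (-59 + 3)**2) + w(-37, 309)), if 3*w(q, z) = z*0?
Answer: 1/43103 ≈ 2.3200e-5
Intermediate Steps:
w(q, z) = 0 (w(q, z) = (z*0)/3 = (1/3)*0 = 0)
1/((46239 - (-59 + 3)**2) + w(-37, 309)) = 1/((46239 - (-59 + 3)**2) + 0) = 1/((46239 - 1*(-56)**2) + 0) = 1/((46239 - 1*3136) + 0) = 1/((46239 - 3136) + 0) = 1/(43103 + 0) = 1/43103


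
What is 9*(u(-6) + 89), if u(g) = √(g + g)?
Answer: 801 + 18*I*√3 ≈ 801.0 + 31.177*I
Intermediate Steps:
u(g) = √2*√g (u(g) = √(2*g) = √2*√g)
9*(u(-6) + 89) = 9*(√2*√(-6) + 89) = 9*(√2*(I*√6) + 89) = 9*(2*I*√3 + 89) = 9*(89 + 2*I*√3) = 801 + 18*I*√3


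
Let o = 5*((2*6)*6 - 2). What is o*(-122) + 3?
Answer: -42697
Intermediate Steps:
o = 350 (o = 5*(12*6 - 2) = 5*(72 - 2) = 5*70 = 350)
o*(-122) + 3 = 350*(-122) + 3 = -42700 + 3 = -42697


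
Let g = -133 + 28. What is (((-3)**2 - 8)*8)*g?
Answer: -840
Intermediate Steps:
g = -105
(((-3)**2 - 8)*8)*g = (((-3)**2 - 8)*8)*(-105) = ((9 - 8)*8)*(-105) = (1*8)*(-105) = 8*(-105) = -840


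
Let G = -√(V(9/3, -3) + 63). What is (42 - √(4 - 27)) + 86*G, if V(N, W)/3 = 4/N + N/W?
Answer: -646 - I*√23 ≈ -646.0 - 4.7958*I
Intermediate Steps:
V(N, W) = 12/N + 3*N/W (V(N, W) = 3*(4/N + N/W) = 12/N + 3*N/W)
G = -8 (G = -√((12/((9/3)) + 3*(9/3)/(-3)) + 63) = -√((12/((9*(⅓))) + 3*(9*(⅓))*(-⅓)) + 63) = -√((12/3 + 3*3*(-⅓)) + 63) = -√((12*(⅓) - 3) + 63) = -√((4 - 3) + 63) = -√(1 + 63) = -√64 = -1*8 = -8)
(42 - √(4 - 27)) + 86*G = (42 - √(4 - 27)) + 86*(-8) = (42 - √(-23)) - 688 = (42 - I*√23) - 688 = -646 - I*√23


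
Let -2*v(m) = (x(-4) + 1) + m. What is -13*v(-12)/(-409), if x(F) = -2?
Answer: 169/818 ≈ 0.20660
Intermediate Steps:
v(m) = 1/2 - m/2 (v(m) = -((-2 + 1) + m)/2 = -(-1 + m)/2 = 1/2 - m/2)
-13*v(-12)/(-409) = -13*(1/2 - 1/2*(-12))/(-409) = -13*(1/2 + 6)*(-1)/409 = -169*(-1)/(2*409) = -13*(-13/818) = 169/818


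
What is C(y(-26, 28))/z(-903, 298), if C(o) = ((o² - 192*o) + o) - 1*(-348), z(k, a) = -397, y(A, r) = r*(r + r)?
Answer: -2159484/397 ≈ -5439.5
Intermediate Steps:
y(A, r) = 2*r² (y(A, r) = r*(2*r) = 2*r²)
C(o) = 348 + o² - 191*o (C(o) = (o² - 191*o) + 348 = 348 + o² - 191*o)
C(y(-26, 28))/z(-903, 298) = (348 + (2*28²)² - 382*28²)/(-397) = (348 + (2*784)² - 382*784)*(-1/397) = (348 + 1568² - 191*1568)*(-1/397) = (348 + 2458624 - 299488)*(-1/397) = 2159484*(-1/397) = -2159484/397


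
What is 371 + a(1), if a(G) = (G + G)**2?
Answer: 375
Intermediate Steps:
a(G) = 4*G**2 (a(G) = (2*G)**2 = 4*G**2)
371 + a(1) = 371 + 4*1**2 = 371 + 4*1 = 371 + 4 = 375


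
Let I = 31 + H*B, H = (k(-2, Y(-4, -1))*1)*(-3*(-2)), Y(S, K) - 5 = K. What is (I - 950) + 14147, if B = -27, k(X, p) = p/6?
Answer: 13120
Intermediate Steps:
Y(S, K) = 5 + K
k(X, p) = p/6 (k(X, p) = p*(1/6) = p/6)
H = 4 (H = (((5 - 1)/6)*1)*(-3*(-2)) = (((1/6)*4)*1)*6 = ((2/3)*1)*6 = (2/3)*6 = 4)
I = -77 (I = 31 + 4*(-27) = 31 - 108 = -77)
(I - 950) + 14147 = (-77 - 950) + 14147 = -1027 + 14147 = 13120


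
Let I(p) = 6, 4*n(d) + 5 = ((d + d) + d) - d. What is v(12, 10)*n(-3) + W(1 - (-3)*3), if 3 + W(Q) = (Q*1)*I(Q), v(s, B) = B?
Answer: 59/2 ≈ 29.500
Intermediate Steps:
n(d) = -5/4 + d/2 (n(d) = -5/4 + (((d + d) + d) - d)/4 = -5/4 + ((2*d + d) - d)/4 = -5/4 + (3*d - d)/4 = -5/4 + (2*d)/4 = -5/4 + d/2)
W(Q) = -3 + 6*Q (W(Q) = -3 + (Q*1)*6 = -3 + Q*6 = -3 + 6*Q)
v(12, 10)*n(-3) + W(1 - (-3)*3) = 10*(-5/4 + (½)*(-3)) + (-3 + 6*(1 - (-3)*3)) = 10*(-5/4 - 3/2) + (-3 + 6*(1 - 1*(-9))) = 10*(-11/4) + (-3 + 6*(1 + 9)) = -55/2 + (-3 + 6*10) = -55/2 + (-3 + 60) = -55/2 + 57 = 59/2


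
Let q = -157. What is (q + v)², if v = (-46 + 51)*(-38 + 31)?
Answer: 36864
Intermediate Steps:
v = -35 (v = 5*(-7) = -35)
(q + v)² = (-157 - 35)² = (-192)² = 36864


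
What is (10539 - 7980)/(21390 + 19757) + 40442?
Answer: 1664069533/41147 ≈ 40442.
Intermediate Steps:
(10539 - 7980)/(21390 + 19757) + 40442 = 2559/41147 + 40442 = 1664069533/41147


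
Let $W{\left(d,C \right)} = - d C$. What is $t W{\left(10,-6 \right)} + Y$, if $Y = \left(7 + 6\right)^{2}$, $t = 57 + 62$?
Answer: $7309$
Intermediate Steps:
$W{\left(d,C \right)} = - C d$
$t = 119$
$Y = 169$ ($Y = 13^{2} = 169$)
$t W{\left(10,-6 \right)} + Y = 119 \left(\left(-1\right) \left(-6\right) 10\right) + 169 = 119 \cdot 60 + 169 = 7140 + 169 = 7309$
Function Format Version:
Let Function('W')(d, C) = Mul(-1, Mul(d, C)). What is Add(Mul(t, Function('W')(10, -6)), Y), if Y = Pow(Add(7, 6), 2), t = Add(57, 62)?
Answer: 7309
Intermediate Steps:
Function('W')(d, C) = Mul(-1, C, d) (Function('W')(d, C) = Mul(-1, Mul(C, d)) = Mul(-1, C, d))
t = 119
Y = 169 (Y = Pow(13, 2) = 169)
Add(Mul(t, Function('W')(10, -6)), Y) = Add(Mul(119, Mul(-1, -6, 10)), 169) = Add(Mul(119, 60), 169) = Add(7140, 169) = 7309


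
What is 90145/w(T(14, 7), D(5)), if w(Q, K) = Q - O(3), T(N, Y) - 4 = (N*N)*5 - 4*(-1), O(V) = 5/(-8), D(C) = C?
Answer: 65560/719 ≈ 91.182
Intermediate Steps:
O(V) = -5/8 (O(V) = 5*(-⅛) = -5/8)
T(N, Y) = 8 + 5*N² (T(N, Y) = 4 + ((N*N)*5 - 4*(-1)) = 4 + (N²*5 + 4) = 4 + (5*N² + 4) = 4 + (4 + 5*N²) = 8 + 5*N²)
w(Q, K) = 5/8 + Q (w(Q, K) = Q - 1*(-5/8) = Q + 5/8 = 5/8 + Q)
90145/w(T(14, 7), D(5)) = 90145/(5/8 + (8 + 5*14²)) = 90145/(5/8 + (8 + 5*196)) = 90145/(5/8 + (8 + 980)) = 90145/(5/8 + 988) = 90145/(7909/8) = 90145*(8/7909) = 65560/719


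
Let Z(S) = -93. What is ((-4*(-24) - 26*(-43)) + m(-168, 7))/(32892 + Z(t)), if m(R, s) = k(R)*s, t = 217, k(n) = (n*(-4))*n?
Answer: -789058/32799 ≈ -24.057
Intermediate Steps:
k(n) = -4*n² (k(n) = (-4*n)*n = -4*n²)
m(R, s) = -4*s*R² (m(R, s) = (-4*R²)*s = -4*s*R²)
((-4*(-24) - 26*(-43)) + m(-168, 7))/(32892 + Z(t)) = ((-4*(-24) - 26*(-43)) - 4*7*(-168)²)/(32892 - 93) = ((96 + 1118) - 4*7*28224)/32799 = (1214 - 790272)*(1/32799) = -789058*1/32799 = -789058/32799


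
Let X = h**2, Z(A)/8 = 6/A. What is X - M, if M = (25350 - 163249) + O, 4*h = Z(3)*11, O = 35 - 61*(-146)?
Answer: 130894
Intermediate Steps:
O = 8941 (O = 35 + 8906 = 8941)
Z(A) = 48/A (Z(A) = 8*(6/A) = 48/A)
h = 44 (h = ((48/3)*11)/4 = ((48*(1/3))*11)/4 = (16*11)/4 = (1/4)*176 = 44)
X = 1936 (X = 44**2 = 1936)
M = -128958 (M = (25350 - 163249) + 8941 = -137899 + 8941 = -128958)
X - M = 1936 - 1*(-128958) = 1936 + 128958 = 130894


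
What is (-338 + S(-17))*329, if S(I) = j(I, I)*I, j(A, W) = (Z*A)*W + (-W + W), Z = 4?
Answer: -6576710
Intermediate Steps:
j(A, W) = 4*A*W (j(A, W) = (4*A)*W + (-W + W) = 4*A*W + 0 = 4*A*W)
S(I) = 4*I³ (S(I) = (4*I*I)*I = (4*I²)*I = 4*I³)
(-338 + S(-17))*329 = (-338 + 4*(-17)³)*329 = (-338 + 4*(-4913))*329 = (-338 - 19652)*329 = -19990*329 = -6576710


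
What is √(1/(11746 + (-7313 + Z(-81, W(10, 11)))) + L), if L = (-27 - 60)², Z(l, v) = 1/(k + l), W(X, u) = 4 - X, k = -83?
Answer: √444506353303517/242337 ≈ 87.000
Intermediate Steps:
Z(l, v) = 1/(-83 + l)
L = 7569 (L = (-87)² = 7569)
√(1/(11746 + (-7313 + Z(-81, W(10, 11)))) + L) = √(1/(11746 + (-7313 + 1/(-83 - 81))) + 7569) = √(1/(11746 + (-7313 + 1/(-164))) + 7569) = √(1/(11746 + (-7313 - 1/164)) + 7569) = √(1/(11746 - 1199333/164) + 7569) = √(1/(727011/164) + 7569) = √(164/727011 + 7569) = √(5502746423/727011) = √444506353303517/242337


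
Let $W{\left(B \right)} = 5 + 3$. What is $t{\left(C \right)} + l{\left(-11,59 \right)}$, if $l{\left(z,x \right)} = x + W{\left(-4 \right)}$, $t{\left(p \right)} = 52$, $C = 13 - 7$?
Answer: $119$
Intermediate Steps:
$W{\left(B \right)} = 8$
$C = 6$ ($C = 13 - 7 = 6$)
$l{\left(z,x \right)} = 8 + x$ ($l{\left(z,x \right)} = x + 8 = 8 + x$)
$t{\left(C \right)} + l{\left(-11,59 \right)} = 52 + \left(8 + 59\right) = 52 + 67 = 119$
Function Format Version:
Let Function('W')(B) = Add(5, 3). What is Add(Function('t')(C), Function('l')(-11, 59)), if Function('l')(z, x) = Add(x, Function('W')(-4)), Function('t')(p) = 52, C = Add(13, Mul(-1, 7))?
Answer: 119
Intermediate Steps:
Function('W')(B) = 8
C = 6 (C = Add(13, -7) = 6)
Function('l')(z, x) = Add(8, x) (Function('l')(z, x) = Add(x, 8) = Add(8, x))
Add(Function('t')(C), Function('l')(-11, 59)) = Add(52, Add(8, 59)) = Add(52, 67) = 119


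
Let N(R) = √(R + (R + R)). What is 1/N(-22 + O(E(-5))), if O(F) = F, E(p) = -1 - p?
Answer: -I*√6/18 ≈ -0.13608*I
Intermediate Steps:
N(R) = √3*√R (N(R) = √(R + 2*R) = √(3*R) = √3*√R)
1/N(-22 + O(E(-5))) = 1/(√3*√(-22 + (-1 - 1*(-5)))) = 1/(√3*√(-22 + (-1 + 5))) = 1/(√3*√(-22 + 4)) = 1/(√3*√(-18)) = 1/(√3*(3*I*√2)) = 1/(3*I*√6) = -I*√6/18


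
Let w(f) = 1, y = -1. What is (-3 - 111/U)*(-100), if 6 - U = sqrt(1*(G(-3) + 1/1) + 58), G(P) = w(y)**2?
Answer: -2475 - 925*sqrt(15) ≈ -6057.5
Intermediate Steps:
G(P) = 1 (G(P) = 1**2 = 1)
U = 6 - 2*sqrt(15) (U = 6 - sqrt(1*(1 + 1/1) + 58) = 6 - sqrt(1*(1 + 1) + 58) = 6 - sqrt(1*2 + 58) = 6 - sqrt(2 + 58) = 6 - sqrt(60) = 6 - 2*sqrt(15) ≈ -1.7460)
(-3 - 111/U)*(-100) = (-3 - 111/(6 - 2*sqrt(15)))*(-100) = 300 + 11100/(6 - 2*sqrt(15))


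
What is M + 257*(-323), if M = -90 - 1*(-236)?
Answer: -82865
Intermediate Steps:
M = 146 (M = -90 + 236 = 146)
M + 257*(-323) = 146 + 257*(-323) = 146 - 83011 = -82865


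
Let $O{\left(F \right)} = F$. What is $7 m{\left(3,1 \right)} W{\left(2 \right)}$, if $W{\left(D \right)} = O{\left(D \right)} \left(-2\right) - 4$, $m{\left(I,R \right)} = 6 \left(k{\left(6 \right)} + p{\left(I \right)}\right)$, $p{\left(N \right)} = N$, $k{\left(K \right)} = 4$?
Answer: $-2352$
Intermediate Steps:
$m{\left(I,R \right)} = 24 + 6 I$ ($m{\left(I,R \right)} = 6 \left(4 + I\right) = 24 + 6 I$)
$W{\left(D \right)} = -4 - 2 D$ ($W{\left(D \right)} = D \left(-2\right) - 4 = - 2 D - 4 = -4 - 2 D$)
$7 m{\left(3,1 \right)} W{\left(2 \right)} = 7 \left(24 + 6 \cdot 3\right) \left(-4 - 4\right) = 7 \left(24 + 18\right) \left(-4 - 4\right) = 7 \cdot 42 \left(-8\right) = 294 \left(-8\right) = -2352$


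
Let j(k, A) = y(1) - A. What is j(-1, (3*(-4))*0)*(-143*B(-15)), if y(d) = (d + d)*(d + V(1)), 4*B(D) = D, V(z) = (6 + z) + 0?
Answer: 8580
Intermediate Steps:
V(z) = 6 + z
B(D) = D/4
y(d) = 2*d*(7 + d) (y(d) = (d + d)*(d + (6 + 1)) = (2*d)*(d + 7) = (2*d)*(7 + d) = 2*d*(7 + d))
j(k, A) = 16 - A (j(k, A) = 2*1*(7 + 1) - A = 2*1*8 - A = 16 - A)
j(-1, (3*(-4))*0)*(-143*B(-15)) = (16 - 3*(-4)*0)*(-143*(-15)/4) = (16 - (-12)*0)*(-143*(-15/4)) = (16 - 1*0)*(2145/4) = (16 + 0)*(2145/4) = 16*(2145/4) = 8580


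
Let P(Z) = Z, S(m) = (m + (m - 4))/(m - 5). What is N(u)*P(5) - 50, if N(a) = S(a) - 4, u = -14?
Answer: -1170/19 ≈ -61.579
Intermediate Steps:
S(m) = (-4 + 2*m)/(-5 + m) (S(m) = (m + (-4 + m))/(-5 + m) = (-4 + 2*m)/(-5 + m))
N(a) = -4 + 2*(-2 + a)/(-5 + a) (N(a) = 2*(-2 + a)/(-5 + a) - 4 = -4 + 2*(-2 + a)/(-5 + a))
N(u)*P(5) - 50 = (2*(8 - 1*(-14))/(-5 - 14))*5 - 50 = (2*(8 + 14)/(-19))*5 - 50 = (2*(-1/19)*22)*5 - 50 = -44/19*5 - 50 = -220/19 - 50 = -1170/19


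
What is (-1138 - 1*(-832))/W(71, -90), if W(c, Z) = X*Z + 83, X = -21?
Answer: -306/1973 ≈ -0.15509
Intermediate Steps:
W(c, Z) = 83 - 21*Z (W(c, Z) = -21*Z + 83 = 83 - 21*Z)
(-1138 - 1*(-832))/W(71, -90) = (-1138 - 1*(-832))/(83 - 21*(-90)) = (-1138 + 832)/(83 + 1890) = -306/1973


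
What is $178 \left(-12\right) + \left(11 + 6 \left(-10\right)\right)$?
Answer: $-2185$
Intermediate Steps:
$178 \left(-12\right) + \left(11 + 6 \left(-10\right)\right) = -2136 + \left(11 - 60\right) = -2136 - 49 = -2185$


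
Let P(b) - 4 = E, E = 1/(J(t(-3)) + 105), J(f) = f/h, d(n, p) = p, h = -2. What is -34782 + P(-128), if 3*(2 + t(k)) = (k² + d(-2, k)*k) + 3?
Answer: -7129488/205 ≈ -34778.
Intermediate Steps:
t(k) = -1 + 2*k²/3 (t(k) = -2 + ((k² + k*k) + 3)/3 = -2 + ((k² + k²) + 3)/3 = -2 + (2*k² + 3)/3 = -2 + (3 + 2*k²)/3 = -2 + (1 + 2*k²/3) = -1 + 2*k²/3)
J(f) = -f/2 (J(f) = f/(-2) = f*(-½) = -f/2)
E = 2/205 (E = 1/(-(-1 + (⅔)*(-3)²)/2 + 105) = 1/(-(-1 + (⅔)*9)/2 + 105) = 1/(-(-1 + 6)/2 + 105) = 1/(-½*5 + 105) = 1/(-5/2 + 105) = 1/(205/2) = 2/205 ≈ 0.0097561)
P(b) = 822/205 (P(b) = 4 + 2/205 = 822/205)
-34782 + P(-128) = -34782 + 822/205 = -7129488/205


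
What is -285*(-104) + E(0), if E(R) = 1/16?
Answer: 474241/16 ≈ 29640.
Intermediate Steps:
E(R) = 1/16
-285*(-104) + E(0) = -285*(-104) + 1/16 = 29640 + 1/16 = 474241/16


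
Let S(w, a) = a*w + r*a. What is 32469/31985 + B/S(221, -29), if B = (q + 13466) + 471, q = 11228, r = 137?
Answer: -467809367/332068270 ≈ -1.4088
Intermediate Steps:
S(w, a) = 137*a + a*w (S(w, a) = a*w + 137*a = 137*a + a*w)
B = 25165 (B = (11228 + 13466) + 471 = 24694 + 471 = 25165)
32469/31985 + B/S(221, -29) = 32469/31985 + 25165/((-29*(137 + 221))) = 32469*(1/31985) + 25165/((-29*358)) = 32469/31985 + 25165/(-10382) = 32469/31985 + 25165*(-1/10382) = 32469/31985 - 25165/10382 = -467809367/332068270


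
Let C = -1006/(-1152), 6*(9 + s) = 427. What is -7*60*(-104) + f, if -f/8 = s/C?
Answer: 21684576/503 ≈ 43111.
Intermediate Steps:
s = 373/6 (s = -9 + (1/6)*427 = -9 + 427/6 = 373/6 ≈ 62.167)
C = 503/576 (C = -1006*(-1/1152) = 503/576 ≈ 0.87326)
f = -286464/503 (f = -1492/(3*503/576) = -1492*576/(3*503) = -8*35808/503 = -286464/503 ≈ -569.51)
-7*60*(-104) + f = -7*60*(-104) - 286464/503 = -420*(-104) - 286464/503 = 43680 - 286464/503 = 21684576/503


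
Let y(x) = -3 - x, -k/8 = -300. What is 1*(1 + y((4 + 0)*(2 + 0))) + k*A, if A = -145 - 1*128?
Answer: -655210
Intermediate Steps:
k = 2400 (k = -8*(-300) = 2400)
A = -273 (A = -145 - 128 = -273)
1*(1 + y((4 + 0)*(2 + 0))) + k*A = 1*(1 + (-3 - (4 + 0)*(2 + 0))) + 2400*(-273) = 1*(1 + (-3 - 4*2)) - 655200 = 1*(1 + (-3 - 1*8)) - 655200 = 1*(1 + (-3 - 8)) - 655200 = 1*(1 - 11) - 655200 = 1*(-10) - 655200 = -10 - 655200 = -655210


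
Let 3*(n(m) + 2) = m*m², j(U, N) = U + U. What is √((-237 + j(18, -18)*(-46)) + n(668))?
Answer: √894215841/3 ≈ 9967.8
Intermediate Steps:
j(U, N) = 2*U
n(m) = -2 + m³/3 (n(m) = -2 + (m*m²)/3 = -2 + m³/3)
√((-237 + j(18, -18)*(-46)) + n(668)) = √((-237 + (2*18)*(-46)) + (-2 + (⅓)*668³)) = √((-237 + 36*(-46)) + (-2 + (⅓)*298077632)) = √((-237 - 1656) + (-2 + 298077632/3)) = √(-1893 + 298077626/3) = √(298071947/3) = √894215841/3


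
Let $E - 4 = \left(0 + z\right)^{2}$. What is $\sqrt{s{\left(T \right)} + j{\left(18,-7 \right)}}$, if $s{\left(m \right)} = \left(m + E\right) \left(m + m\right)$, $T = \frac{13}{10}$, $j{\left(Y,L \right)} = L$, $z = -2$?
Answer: $\frac{\sqrt{1718}}{10} \approx 4.1449$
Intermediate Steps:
$E = 8$ ($E = 4 + \left(0 - 2\right)^{2} = 4 + \left(-2\right)^{2} = 4 + 4 = 8$)
$T = \frac{13}{10}$ ($T = 13 \cdot \frac{1}{10} = \frac{13}{10} \approx 1.3$)
$s{\left(m \right)} = 2 m \left(8 + m\right)$ ($s{\left(m \right)} = \left(m + 8\right) \left(m + m\right) = \left(8 + m\right) 2 m = 2 m \left(8 + m\right)$)
$\sqrt{s{\left(T \right)} + j{\left(18,-7 \right)}} = \sqrt{2 \cdot \frac{13}{10} \left(8 + \frac{13}{10}\right) - 7} = \sqrt{2 \cdot \frac{13}{10} \cdot \frac{93}{10} - 7} = \sqrt{\frac{1209}{50} - 7} = \sqrt{\frac{859}{50}} = \frac{\sqrt{1718}}{10}$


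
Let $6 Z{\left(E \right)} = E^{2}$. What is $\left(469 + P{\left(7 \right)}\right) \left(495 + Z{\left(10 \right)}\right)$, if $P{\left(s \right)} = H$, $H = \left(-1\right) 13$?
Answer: $233320$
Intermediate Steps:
$Z{\left(E \right)} = \frac{E^{2}}{6}$
$H = -13$
$P{\left(s \right)} = -13$
$\left(469 + P{\left(7 \right)}\right) \left(495 + Z{\left(10 \right)}\right) = \left(469 - 13\right) \left(495 + \frac{10^{2}}{6}\right) = 456 \left(495 + \frac{1}{6} \cdot 100\right) = 456 \left(495 + \frac{50}{3}\right) = 456 \cdot \frac{1535}{3} = 233320$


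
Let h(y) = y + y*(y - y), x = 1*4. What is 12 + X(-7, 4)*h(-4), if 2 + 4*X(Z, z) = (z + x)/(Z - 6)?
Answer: 190/13 ≈ 14.615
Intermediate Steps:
x = 4
h(y) = y (h(y) = y + y*0 = y + 0 = y)
X(Z, z) = -1/2 + (4 + z)/(4*(-6 + Z)) (X(Z, z) = -1/2 + ((z + 4)/(Z - 6))/4 = -1/2 + ((4 + z)/(-6 + Z))/4 = -1/2 + (4 + z)/(4*(-6 + Z)))
12 + X(-7, 4)*h(-4) = 12 + ((16 + 4 - 2*(-7))/(4*(-6 - 7)))*(-4) = 12 + ((1/4)*(16 + 4 + 14)/(-13))*(-4) = 12 + ((1/4)*(-1/13)*34)*(-4) = 12 - 17/26*(-4) = 12 + 34/13 = 190/13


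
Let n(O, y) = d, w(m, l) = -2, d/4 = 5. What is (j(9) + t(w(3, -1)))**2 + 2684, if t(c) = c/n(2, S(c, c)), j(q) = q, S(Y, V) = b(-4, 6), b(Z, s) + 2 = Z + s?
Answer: 276321/100 ≈ 2763.2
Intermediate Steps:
d = 20 (d = 4*5 = 20)
b(Z, s) = -2 + Z + s (b(Z, s) = -2 + (Z + s) = -2 + Z + s)
S(Y, V) = 0 (S(Y, V) = -2 - 4 + 6 = 0)
n(O, y) = 20
t(c) = c/20
(j(9) + t(w(3, -1)))**2 + 2684 = (9 + (1/20)*(-2))**2 + 2684 = (9 - 1/10)**2 + 2684 = (89/10)**2 + 2684 = 7921/100 + 2684 = 276321/100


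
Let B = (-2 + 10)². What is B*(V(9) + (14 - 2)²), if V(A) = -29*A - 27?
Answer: -9216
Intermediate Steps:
V(A) = -27 - 29*A
B = 64 (B = 8² = 64)
B*(V(9) + (14 - 2)²) = 64*((-27 - 29*9) + (14 - 2)²) = 64*((-27 - 261) + 12²) = 64*(-288 + 144) = 64*(-144) = -9216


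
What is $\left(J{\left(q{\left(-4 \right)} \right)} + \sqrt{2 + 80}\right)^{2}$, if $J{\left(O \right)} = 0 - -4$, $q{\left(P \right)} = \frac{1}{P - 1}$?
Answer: $\left(4 + \sqrt{82}\right)^{2} \approx 170.44$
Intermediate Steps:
$q{\left(P \right)} = \frac{1}{-1 + P}$
$J{\left(O \right)} = 4$ ($J{\left(O \right)} = 0 + 4 = 4$)
$\left(J{\left(q{\left(-4 \right)} \right)} + \sqrt{2 + 80}\right)^{2} = \left(4 + \sqrt{2 + 80}\right)^{2} = \left(4 + \sqrt{82}\right)^{2}$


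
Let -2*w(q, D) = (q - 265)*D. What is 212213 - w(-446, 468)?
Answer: 45839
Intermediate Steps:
w(q, D) = -D*(-265 + q)/2 (w(q, D) = -(q - 265)*D/2 = -(-265 + q)*D/2 = -D*(-265 + q)/2)
212213 - w(-446, 468) = 212213 - 468*(265 - 1*(-446))/2 = 212213 - 468*(265 + 446)/2 = 212213 - 468*711/2 = 212213 - 1*166374 = 212213 - 166374 = 45839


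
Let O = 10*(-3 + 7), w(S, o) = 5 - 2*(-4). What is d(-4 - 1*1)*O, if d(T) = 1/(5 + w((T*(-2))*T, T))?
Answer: 20/9 ≈ 2.2222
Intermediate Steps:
w(S, o) = 13 (w(S, o) = 5 + 8 = 13)
d(T) = 1/18 (d(T) = 1/(5 + 13) = 1/18)
O = 40 (O = 10*4 = 40)
d(-4 - 1*1)*O = (1/18)*40 = 20/9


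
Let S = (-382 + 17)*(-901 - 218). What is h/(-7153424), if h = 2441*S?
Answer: -996989835/7153424 ≈ -139.37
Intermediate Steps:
S = 408435 (S = -365*(-1119) = 408435)
h = 996989835 (h = 2441*408435 = 996989835)
h/(-7153424) = 996989835/(-7153424) = 996989835*(-1/7153424) = -996989835/7153424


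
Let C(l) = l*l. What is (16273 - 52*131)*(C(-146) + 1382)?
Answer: 214745778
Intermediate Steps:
C(l) = l**2
(16273 - 52*131)*(C(-146) + 1382) = (16273 - 52*131)*((-146)**2 + 1382) = (16273 - 6812)*(21316 + 1382) = 9461*22698 = 214745778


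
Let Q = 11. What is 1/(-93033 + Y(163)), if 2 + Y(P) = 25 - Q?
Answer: -1/93021 ≈ -1.0750e-5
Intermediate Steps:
Y(P) = 12 (Y(P) = -2 + (25 - 1*11) = -2 + (25 - 11) = -2 + 14 = 12)
1/(-93033 + Y(163)) = 1/(-93033 + 12) = 1/(-93021) = -1/93021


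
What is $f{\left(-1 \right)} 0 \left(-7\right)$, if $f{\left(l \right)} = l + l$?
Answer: $0$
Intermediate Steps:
$f{\left(l \right)} = 2 l$
$f{\left(-1 \right)} 0 \left(-7\right) = 2 \left(-1\right) 0 \left(-7\right) = \left(-2\right) 0 \left(-7\right) = 0 \left(-7\right) = 0$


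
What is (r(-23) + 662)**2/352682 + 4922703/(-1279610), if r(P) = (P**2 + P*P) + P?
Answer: 11883436921/2751801305 ≈ 4.3184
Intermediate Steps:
r(P) = P + 2*P**2 (r(P) = (P**2 + P**2) + P = 2*P**2 + P = P + 2*P**2)
(r(-23) + 662)**2/352682 + 4922703/(-1279610) = (-23*(1 + 2*(-23)) + 662)**2/352682 + 4922703/(-1279610) = (-23*(1 - 46) + 662)**2*(1/352682) + 4922703*(-1/1279610) = (-23*(-45) + 662)**2*(1/352682) - 4922703/1279610 = (1035 + 662)**2*(1/352682) - 4922703/1279610 = 1697**2*(1/352682) - 4922703/1279610 = 2879809*(1/352682) - 4922703/1279610 = 2879809/352682 - 4922703/1279610 = 11883436921/2751801305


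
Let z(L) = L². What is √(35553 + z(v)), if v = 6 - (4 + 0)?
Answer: 31*√37 ≈ 188.57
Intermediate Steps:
v = 2 (v = 6 - 1*4 = 6 - 4 = 2)
√(35553 + z(v)) = √(35553 + 2²) = √(35553 + 4) = √35557 = 31*√37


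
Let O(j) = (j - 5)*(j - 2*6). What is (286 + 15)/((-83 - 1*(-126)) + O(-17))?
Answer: 301/681 ≈ 0.44200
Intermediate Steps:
O(j) = (-12 + j)*(-5 + j) (O(j) = (-5 + j)*(j - 12) = (-5 + j)*(-12 + j) = (-12 + j)*(-5 + j))
(286 + 15)/((-83 - 1*(-126)) + O(-17)) = (286 + 15)/((-83 - 1*(-126)) + (60 + (-17)**2 - 17*(-17))) = 301/((-83 + 126) + (60 + 289 + 289)) = 301/(43 + 638) = 301/681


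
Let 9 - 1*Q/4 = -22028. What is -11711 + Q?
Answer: 76437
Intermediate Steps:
Q = 88148 (Q = 36 - 4*(-22028) = 36 + 88112 = 88148)
-11711 + Q = -11711 + 88148 = 76437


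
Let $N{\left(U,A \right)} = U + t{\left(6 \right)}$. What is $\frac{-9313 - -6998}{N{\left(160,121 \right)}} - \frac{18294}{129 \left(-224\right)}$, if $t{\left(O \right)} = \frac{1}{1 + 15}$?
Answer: $- \frac{170576151}{12333776} \approx -13.83$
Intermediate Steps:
$t{\left(O \right)} = \frac{1}{16}$
$N{\left(U,A \right)} = \frac{1}{16} + U$ ($N{\left(U,A \right)} = U + \frac{1}{16} = \frac{1}{16} + U$)
$\frac{-9313 - -6998}{N{\left(160,121 \right)}} - \frac{18294}{129 \left(-224\right)} = \frac{-9313 - -6998}{\frac{1}{16} + 160} - \frac{18294}{129 \left(-224\right)} = \frac{-9313 + 6998}{\frac{2561}{16}} - \frac{18294}{-28896} = \left(-2315\right) \frac{16}{2561} - - \frac{3049}{4816} = - \frac{37040}{2561} + \frac{3049}{4816} = - \frac{170576151}{12333776}$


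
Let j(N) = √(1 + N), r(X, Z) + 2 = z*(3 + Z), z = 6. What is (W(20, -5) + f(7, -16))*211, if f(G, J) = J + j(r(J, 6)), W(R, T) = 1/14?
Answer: -47053/14 + 211*√53 ≈ -1824.8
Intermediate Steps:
W(R, T) = 1/14
r(X, Z) = 16 + 6*Z (r(X, Z) = -2 + 6*(3 + Z) = -2 + (18 + 6*Z) = 16 + 6*Z)
f(G, J) = J + √53 (f(G, J) = J + √(1 + (16 + 6*6)) = J + √(1 + (16 + 36)) = J + √(1 + 52) = J + √53)
(W(20, -5) + f(7, -16))*211 = (1/14 + (-16 + √53))*211 = (-223/14 + √53)*211 = -47053/14 + 211*√53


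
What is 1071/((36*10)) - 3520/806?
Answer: -22443/16120 ≈ -1.3922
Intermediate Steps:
1071/((36*10)) - 3520/806 = 1071/360 - 3520*1/806 = 1071*(1/360) - 1760/403 = 119/40 - 1760/403 = -22443/16120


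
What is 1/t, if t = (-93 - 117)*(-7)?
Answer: 1/1470 ≈ 0.00068027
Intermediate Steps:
t = 1470 (t = -210*(-7) = 1470)
1/t = 1/1470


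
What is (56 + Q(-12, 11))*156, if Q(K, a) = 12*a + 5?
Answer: 30108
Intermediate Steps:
Q(K, a) = 5 + 12*a
(56 + Q(-12, 11))*156 = (56 + (5 + 12*11))*156 = (56 + (5 + 132))*156 = (56 + 137)*156 = 193*156 = 30108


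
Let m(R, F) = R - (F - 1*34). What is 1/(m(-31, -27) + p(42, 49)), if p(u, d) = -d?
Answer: -1/19 ≈ -0.052632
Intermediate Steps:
m(R, F) = 34 + R - F (m(R, F) = R - (F - 34) = R - (-34 + F) = R + (34 - F) = 34 + R - F)
1/(m(-31, -27) + p(42, 49)) = 1/((34 - 31 - 1*(-27)) - 1*49) = 1/((34 - 31 + 27) - 49) = 1/(30 - 49) = 1/(-19) = -1/19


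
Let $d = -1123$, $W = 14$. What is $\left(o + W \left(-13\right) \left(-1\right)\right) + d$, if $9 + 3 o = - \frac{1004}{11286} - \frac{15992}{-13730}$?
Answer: $- \frac{109667725042}{116217585} \approx -943.64$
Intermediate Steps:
$o = - \frac{306977557}{116217585}$ ($o = -3 + \frac{- \frac{1004}{11286} - \frac{15992}{-13730}}{3} = -3 + \frac{\left(-1004\right) \frac{1}{11286} - - \frac{7996}{6865}}{3} = -3 + \frac{- \frac{502}{5643} + \frac{7996}{6865}}{3} = -3 + \frac{1}{3} \cdot \frac{41675198}{38739195} = -3 + \frac{41675198}{116217585} = - \frac{306977557}{116217585} \approx -2.6414$)
$\left(o + W \left(-13\right) \left(-1\right)\right) + d = \left(- \frac{306977557}{116217585} + 14 \left(-13\right) \left(-1\right)\right) - 1123 = \left(- \frac{306977557}{116217585} - -182\right) - 1123 = \left(- \frac{306977557}{116217585} + 182\right) - 1123 = \frac{20844622913}{116217585} - 1123 = - \frac{109667725042}{116217585}$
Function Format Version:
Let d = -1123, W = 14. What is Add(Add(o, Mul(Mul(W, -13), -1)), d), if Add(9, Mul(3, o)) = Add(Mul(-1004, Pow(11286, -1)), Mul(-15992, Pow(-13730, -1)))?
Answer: Rational(-109667725042, 116217585) ≈ -943.64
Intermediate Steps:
o = Rational(-306977557, 116217585) (o = Add(-3, Mul(Rational(1, 3), Add(Mul(-1004, Pow(11286, -1)), Mul(-15992, Pow(-13730, -1))))) = Add(-3, Mul(Rational(1, 3), Add(Mul(-1004, Rational(1, 11286)), Mul(-15992, Rational(-1, 13730))))) = Add(-3, Mul(Rational(1, 3), Add(Rational(-502, 5643), Rational(7996, 6865)))) = Add(-3, Mul(Rational(1, 3), Rational(41675198, 38739195))) = Add(-3, Rational(41675198, 116217585)) = Rational(-306977557, 116217585) ≈ -2.6414)
Add(Add(o, Mul(Mul(W, -13), -1)), d) = Add(Add(Rational(-306977557, 116217585), Mul(Mul(14, -13), -1)), -1123) = Add(Add(Rational(-306977557, 116217585), Mul(-182, -1)), -1123) = Add(Add(Rational(-306977557, 116217585), 182), -1123) = Add(Rational(20844622913, 116217585), -1123) = Rational(-109667725042, 116217585)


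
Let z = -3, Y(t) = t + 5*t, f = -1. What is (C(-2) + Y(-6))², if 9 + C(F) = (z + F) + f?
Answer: 2601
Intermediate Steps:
Y(t) = 6*t
C(F) = -13 + F (C(F) = -9 + ((-3 + F) - 1) = -9 + (-4 + F) = -13 + F)
(C(-2) + Y(-6))² = ((-13 - 2) + 6*(-6))² = (-15 - 36)² = (-51)² = 2601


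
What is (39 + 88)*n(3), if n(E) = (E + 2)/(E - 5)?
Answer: -635/2 ≈ -317.50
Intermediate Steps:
n(E) = (2 + E)/(-5 + E)
(39 + 88)*n(3) = (39 + 88)*((2 + 3)/(-5 + 3)) = 127*(5/(-2)) = 127*(-½*5) = 127*(-5/2) = -635/2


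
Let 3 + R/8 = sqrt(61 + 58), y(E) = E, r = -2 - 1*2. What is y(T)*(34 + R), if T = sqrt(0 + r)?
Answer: I*(20 + 16*sqrt(119)) ≈ 194.54*I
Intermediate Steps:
r = -4 (r = -2 - 2 = -4)
T = 2*I (T = sqrt(0 - 4) = sqrt(-4) = 2*I ≈ 2.0*I)
R = -24 + 8*sqrt(119) (R = -24 + 8*sqrt(61 + 58) = -24 + 8*sqrt(119) ≈ 63.270)
y(T)*(34 + R) = (2*I)*(34 + (-24 + 8*sqrt(119))) = (2*I)*(10 + 8*sqrt(119)) = 2*I*(10 + 8*sqrt(119))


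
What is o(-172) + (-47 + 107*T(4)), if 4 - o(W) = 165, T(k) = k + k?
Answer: 648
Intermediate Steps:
T(k) = 2*k
o(W) = -161 (o(W) = 4 - 1*165 = 4 - 165 = -161)
o(-172) + (-47 + 107*T(4)) = -161 + (-47 + 107*(2*4)) = -161 + (-47 + 107*8) = -161 + (-47 + 856) = -161 + 809 = 648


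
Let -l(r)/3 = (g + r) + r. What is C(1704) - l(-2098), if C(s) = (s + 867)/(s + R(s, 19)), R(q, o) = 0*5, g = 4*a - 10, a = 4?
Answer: -7138903/568 ≈ -12568.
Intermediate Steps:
g = 6 (g = 4*4 - 10 = 16 - 10 = 6)
R(q, o) = 0
l(r) = -18 - 6*r (l(r) = -3*((6 + r) + r) = -3*(6 + 2*r) = -18 - 6*r)
C(s) = (867 + s)/s (C(s) = (s + 867)/(s + 0) = (867 + s)/s)
C(1704) - l(-2098) = (867 + 1704)/1704 - (-18 - 6*(-2098)) = (1/1704)*2571 - (-18 + 12588) = 857/568 - 1*12570 = 857/568 - 12570 = -7138903/568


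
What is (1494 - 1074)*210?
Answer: 88200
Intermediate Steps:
(1494 - 1074)*210 = 420*210 = 88200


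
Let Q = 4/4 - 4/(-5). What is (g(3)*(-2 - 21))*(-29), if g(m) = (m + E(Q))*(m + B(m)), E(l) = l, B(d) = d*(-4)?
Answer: -144072/5 ≈ -28814.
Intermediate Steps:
Q = 9/5 (Q = 4*(¼) - 4*(-⅕) = 1 + ⅘ = 9/5 ≈ 1.8000)
B(d) = -4*d
g(m) = -3*m*(9/5 + m) (g(m) = (m + 9/5)*(m - 4*m) = (9/5 + m)*(-3*m) = -3*m*(9/5 + m))
(g(3)*(-2 - 21))*(-29) = (((⅗)*3*(-9 - 5*3))*(-2 - 21))*(-29) = (((⅗)*3*(-9 - 15))*(-23))*(-29) = (((⅗)*3*(-24))*(-23))*(-29) = -216/5*(-23)*(-29) = (4968/5)*(-29) = -144072/5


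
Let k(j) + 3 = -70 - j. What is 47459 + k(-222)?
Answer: 47608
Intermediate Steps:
k(j) = -73 - j (k(j) = -3 + (-70 - j) = -73 - j)
47459 + k(-222) = 47459 + (-73 - 1*(-222)) = 47459 + (-73 + 222) = 47459 + 149 = 47608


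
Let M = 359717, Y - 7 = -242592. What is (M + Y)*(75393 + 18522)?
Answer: 11000451780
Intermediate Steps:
Y = -242585 (Y = 7 - 242592 = -242585)
(M + Y)*(75393 + 18522) = (359717 - 242585)*(75393 + 18522) = 117132*93915 = 11000451780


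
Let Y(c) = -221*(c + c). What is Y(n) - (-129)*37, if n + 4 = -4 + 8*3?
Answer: -2299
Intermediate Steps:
n = 16 (n = -4 + (-4 + 8*3) = -4 + (-4 + 24) = -4 + 20 = 16)
Y(c) = -442*c
Y(n) - (-129)*37 = -442*16 - (-129)*37 = -7072 - 1*(-4773) = -7072 + 4773 = -2299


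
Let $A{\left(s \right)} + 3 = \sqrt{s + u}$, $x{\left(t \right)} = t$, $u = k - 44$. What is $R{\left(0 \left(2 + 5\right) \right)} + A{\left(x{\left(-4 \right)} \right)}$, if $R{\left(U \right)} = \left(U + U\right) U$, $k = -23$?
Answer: $-3 + i \sqrt{71} \approx -3.0 + 8.4261 i$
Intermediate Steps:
$u = -67$ ($u = -23 - 44 = -67$)
$R{\left(U \right)} = 2 U^{2}$ ($R{\left(U \right)} = 2 U U = 2 U^{2}$)
$A{\left(s \right)} = -3 + \sqrt{-67 + s}$ ($A{\left(s \right)} = -3 + \sqrt{s - 67} = -3 + \sqrt{-67 + s}$)
$R{\left(0 \left(2 + 5\right) \right)} + A{\left(x{\left(-4 \right)} \right)} = 2 \left(0 \left(2 + 5\right)\right)^{2} - \left(3 - \sqrt{-67 - 4}\right) = 2 \left(0 \cdot 7\right)^{2} - \left(3 - \sqrt{-71}\right) = 2 \cdot 0^{2} - \left(3 - i \sqrt{71}\right) = 2 \cdot 0 - \left(3 - i \sqrt{71}\right) = 0 - \left(3 - i \sqrt{71}\right) = -3 + i \sqrt{71}$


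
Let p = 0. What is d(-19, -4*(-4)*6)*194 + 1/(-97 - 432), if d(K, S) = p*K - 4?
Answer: -410505/529 ≈ -776.00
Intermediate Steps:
d(K, S) = -4 (d(K, S) = 0*K - 4 = 0 - 4 = -4)
d(-19, -4*(-4)*6)*194 + 1/(-97 - 432) = -4*194 + 1/(-97 - 432) = -776 + 1/(-529) = -776 - 1/529 = -410505/529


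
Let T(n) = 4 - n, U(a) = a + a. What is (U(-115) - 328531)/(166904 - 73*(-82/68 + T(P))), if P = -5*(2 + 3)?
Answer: -11177874/5605751 ≈ -1.9940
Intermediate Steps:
U(a) = 2*a
P = -25 (P = -5*5 = -25)
(U(-115) - 328531)/(166904 - 73*(-82/68 + T(P))) = (2*(-115) - 328531)/(166904 - 73*(-82/68 + (4 - 1*(-25)))) = (-230 - 328531)/(166904 - 73*(-82*1/68 + (4 + 25))) = -328761/(166904 - 73*(-41/34 + 29)) = -328761/(166904 - 73*945/34) = -328761/(166904 - 68985/34) = -328761/5605751/34 = -328761*34/5605751 = -11177874/5605751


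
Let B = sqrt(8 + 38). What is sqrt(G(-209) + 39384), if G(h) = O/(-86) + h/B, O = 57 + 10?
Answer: sqrt(154086221758 - 17776286*sqrt(46))/1978 ≈ 198.37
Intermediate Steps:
B = sqrt(46) ≈ 6.7823
O = 67
G(h) = -67/86 + h*sqrt(46)/46 (G(h) = 67/(-86) + h/(sqrt(46)) = 67*(-1/86) + h*(sqrt(46)/46) = -67/86 + h*sqrt(46)/46)
sqrt(G(-209) + 39384) = sqrt((-67/86 + (1/46)*(-209)*sqrt(46)) + 39384) = sqrt((-67/86 - 209*sqrt(46)/46) + 39384) = sqrt(3386957/86 - 209*sqrt(46)/46)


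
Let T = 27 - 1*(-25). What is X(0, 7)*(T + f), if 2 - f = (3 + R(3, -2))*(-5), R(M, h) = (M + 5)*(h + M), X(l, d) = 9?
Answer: 981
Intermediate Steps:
T = 52 (T = 27 + 25 = 52)
R(M, h) = (5 + M)*(M + h)
f = 57 (f = 2 - (3 + (3² + 5*3 + 5*(-2) + 3*(-2)))*(-5) = 2 - (3 + (9 + 15 - 10 - 6))*(-5) = 2 - (3 + 8)*(-5) = 2 - 11*(-5) = 2 - 1*(-55) = 2 + 55 = 57)
X(0, 7)*(T + f) = 9*(52 + 57) = 9*109 = 981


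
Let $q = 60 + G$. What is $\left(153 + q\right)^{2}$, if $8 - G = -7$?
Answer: $51984$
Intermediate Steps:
$G = 15$ ($G = 8 - -7 = 8 + 7 = 15$)
$q = 75$ ($q = 60 + 15 = 75$)
$\left(153 + q\right)^{2} = \left(153 + 75\right)^{2} = 228^{2} = 51984$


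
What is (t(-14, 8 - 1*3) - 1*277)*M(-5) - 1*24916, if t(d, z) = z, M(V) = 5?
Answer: -26276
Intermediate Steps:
(t(-14, 8 - 1*3) - 1*277)*M(-5) - 1*24916 = ((8 - 1*3) - 1*277)*5 - 1*24916 = ((8 - 3) - 277)*5 - 24916 = (5 - 277)*5 - 24916 = -272*5 - 24916 = -1360 - 24916 = -26276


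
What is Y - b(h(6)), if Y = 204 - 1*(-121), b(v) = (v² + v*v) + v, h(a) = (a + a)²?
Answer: -41291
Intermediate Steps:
h(a) = 4*a² (h(a) = (2*a)² = 4*a²)
b(v) = v + 2*v² (b(v) = (v² + v²) + v = 2*v² + v = v + 2*v²)
Y = 325 (Y = 204 + 121 = 325)
Y - b(h(6)) = 325 - 4*6²*(1 + 2*(4*6²)) = 325 - 4*36*(1 + 2*(4*36)) = 325 - 144*(1 + 2*144) = 325 - 144*(1 + 288) = 325 - 144*289 = 325 - 1*41616 = 325 - 41616 = -41291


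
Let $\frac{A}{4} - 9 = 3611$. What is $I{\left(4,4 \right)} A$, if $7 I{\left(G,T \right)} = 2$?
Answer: $\frac{28960}{7} \approx 4137.1$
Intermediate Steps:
$A = 14480$ ($A = 36 + 4 \cdot 3611 = 36 + 14444 = 14480$)
$I{\left(G,T \right)} = \frac{2}{7}$ ($I{\left(G,T \right)} = \frac{1}{7} \cdot 2 = \frac{2}{7}$)
$I{\left(4,4 \right)} A = \frac{2}{7} \cdot 14480 = \frac{28960}{7}$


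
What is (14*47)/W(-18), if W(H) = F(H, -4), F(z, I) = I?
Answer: -329/2 ≈ -164.50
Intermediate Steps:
W(H) = -4
(14*47)/W(-18) = (14*47)/(-4) = 658*(-¼) = -329/2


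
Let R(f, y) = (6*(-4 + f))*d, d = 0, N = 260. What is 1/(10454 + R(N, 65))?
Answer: 1/10454 ≈ 9.5657e-5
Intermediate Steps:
R(f, y) = 0 (R(f, y) = (6*(-4 + f))*0 = (-24 + 6*f)*0 = 0)
1/(10454 + R(N, 65)) = 1/(10454 + 0) = 1/10454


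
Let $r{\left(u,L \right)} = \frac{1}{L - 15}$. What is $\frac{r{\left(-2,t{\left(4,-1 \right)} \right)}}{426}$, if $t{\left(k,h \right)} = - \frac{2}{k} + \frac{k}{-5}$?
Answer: $- \frac{5}{34719} \approx -0.00014401$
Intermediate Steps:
$t{\left(k,h \right)} = - \frac{2}{k} - \frac{k}{5}$ ($t{\left(k,h \right)} = - \frac{2}{k} + k \left(- \frac{1}{5}\right) = - \frac{2}{k} - \frac{k}{5}$)
$r{\left(u,L \right)} = \frac{1}{-15 + L}$
$\frac{r{\left(-2,t{\left(4,-1 \right)} \right)}}{426} = \frac{1}{\left(-15 - \left(\frac{4}{5} + \frac{2}{4}\right)\right) 426} = \frac{1}{-15 - \frac{13}{10}} \cdot \frac{1}{426} = \frac{1}{- \frac{163}{10}} \cdot \frac{1}{426} = \left(- \frac{10}{163}\right) \frac{1}{426} = - \frac{5}{34719}$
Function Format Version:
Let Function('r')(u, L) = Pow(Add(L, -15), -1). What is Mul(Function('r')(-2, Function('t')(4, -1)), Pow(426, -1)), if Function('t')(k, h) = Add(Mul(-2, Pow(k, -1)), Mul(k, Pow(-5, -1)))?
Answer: Rational(-5, 34719) ≈ -0.00014401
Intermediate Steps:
Function('t')(k, h) = Add(Mul(-2, Pow(k, -1)), Mul(Rational(-1, 5), k)) (Function('t')(k, h) = Add(Mul(-2, Pow(k, -1)), Mul(k, Rational(-1, 5))) = Add(Mul(-2, Pow(k, -1)), Mul(Rational(-1, 5), k)))
Function('r')(u, L) = Pow(Add(-15, L), -1)
Mul(Function('r')(-2, Function('t')(4, -1)), Pow(426, -1)) = Mul(Pow(Add(-15, Add(Mul(-2, Pow(4, -1)), Mul(Rational(-1, 5), 4))), -1), Pow(426, -1)) = Mul(Pow(Add(-15, Add(Mul(-2, Rational(1, 4)), Rational(-4, 5))), -1), Rational(1, 426)) = Mul(Pow(Add(-15, Add(Rational(-1, 2), Rational(-4, 5))), -1), Rational(1, 426)) = Mul(Pow(Add(-15, Rational(-13, 10)), -1), Rational(1, 426)) = Mul(Pow(Rational(-163, 10), -1), Rational(1, 426)) = Mul(Rational(-10, 163), Rational(1, 426)) = Rational(-5, 34719)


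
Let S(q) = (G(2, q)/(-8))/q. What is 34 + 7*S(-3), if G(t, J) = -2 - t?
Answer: 197/6 ≈ 32.833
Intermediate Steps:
S(q) = 1/(2*q) (S(q) = ((-2 - 1*2)/(-8))/q = ((-2 - 2)*(-1/8))/q = (-4*(-1/8))/q = 1/(2*q))
34 + 7*S(-3) = 34 + 7*((1/2)/(-3)) = 34 + 7*((1/2)*(-1/3)) = 34 + 7*(-1/6) = 34 - 7/6 = 197/6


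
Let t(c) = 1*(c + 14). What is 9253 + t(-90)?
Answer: 9177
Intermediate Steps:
t(c) = 14 + c (t(c) = 1*(14 + c) = 14 + c)
9253 + t(-90) = 9253 + (14 - 90) = 9253 - 76 = 9177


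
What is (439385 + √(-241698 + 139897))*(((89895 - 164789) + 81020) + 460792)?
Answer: 205156765430 + 466918*I*√101801 ≈ 2.0516e+11 + 1.4898e+8*I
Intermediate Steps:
(439385 + √(-241698 + 139897))*(((89895 - 164789) + 81020) + 460792) = (439385 + √(-101801))*((-74894 + 81020) + 460792) = (439385 + I*√101801)*(6126 + 460792) = (439385 + I*√101801)*466918 = 205156765430 + 466918*I*√101801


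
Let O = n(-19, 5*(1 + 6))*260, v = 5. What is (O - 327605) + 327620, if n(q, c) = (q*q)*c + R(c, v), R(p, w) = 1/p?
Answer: 22995857/7 ≈ 3.2851e+6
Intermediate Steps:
n(q, c) = 1/c + c*q**2 (n(q, c) = (q*q)*c + 1/c = q**2*c + 1/c = c*q**2 + 1/c = 1/c + c*q**2)
O = 22995752/7 (O = (1/(5*(1 + 6)) + (5*(1 + 6))*(-19)**2)*260 = (1/(5*7) + (5*7)*361)*260 = (1/35 + 35*361)*260 = (1/35 + 12635)*260 = (442226/35)*260 = 22995752/7 ≈ 3.2851e+6)
(O - 327605) + 327620 = (22995752/7 - 327605) + 327620 = 20702517/7 + 327620 = 22995857/7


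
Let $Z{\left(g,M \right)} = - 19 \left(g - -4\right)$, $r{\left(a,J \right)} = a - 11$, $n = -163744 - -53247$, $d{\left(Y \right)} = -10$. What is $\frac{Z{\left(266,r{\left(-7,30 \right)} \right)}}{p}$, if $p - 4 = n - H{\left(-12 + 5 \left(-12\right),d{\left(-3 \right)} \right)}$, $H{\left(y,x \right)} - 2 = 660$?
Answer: $\frac{1026}{22231} \approx 0.046152$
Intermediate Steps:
$H{\left(y,x \right)} = 662$ ($H{\left(y,x \right)} = 2 + 660 = 662$)
$n = -110497$ ($n = -163744 + 53247 = -110497$)
$r{\left(a,J \right)} = -11 + a$
$Z{\left(g,M \right)} = -76 - 19 g$ ($Z{\left(g,M \right)} = - 19 \left(g + 4\right) = - 19 \left(4 + g\right) = -76 - 19 g$)
$p = -111155$ ($p = 4 - 111159 = -111155$)
$\frac{Z{\left(266,r{\left(-7,30 \right)} \right)}}{p} = \frac{-76 - 5054}{-111155} = \left(-76 - 5054\right) \left(- \frac{1}{111155}\right) = \left(-5130\right) \left(- \frac{1}{111155}\right) = \frac{1026}{22231}$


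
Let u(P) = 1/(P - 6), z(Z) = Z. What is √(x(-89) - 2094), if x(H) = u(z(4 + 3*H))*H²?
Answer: I*√153654683/269 ≈ 46.081*I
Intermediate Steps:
u(P) = 1/(-6 + P)
x(H) = H²/(-2 + 3*H) (x(H) = H²/(-6 + (4 + 3*H)) = H²/(-2 + 3*H))
√(x(-89) - 2094) = √((-89)²/(-2 + 3*(-89)) - 2094) = √(7921/(-2 - 267) - 2094) = √(7921/(-269) - 2094) = √(7921*(-1/269) - 2094) = √(-7921/269 - 2094) = √(-571207/269) = I*√153654683/269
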